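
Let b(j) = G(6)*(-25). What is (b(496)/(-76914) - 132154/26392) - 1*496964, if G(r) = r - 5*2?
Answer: -252201122838397/507478572 ≈ -4.9697e+5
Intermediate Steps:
G(r) = -10 + r (G(r) = r - 10 = -10 + r)
b(j) = 100 (b(j) = (-10 + 6)*(-25) = -4*(-25) = 100)
(b(496)/(-76914) - 132154/26392) - 1*496964 = (100/(-76914) - 132154/26392) - 1*496964 = (100*(-1/76914) - 132154*1/26392) - 496964 = (-50/38457 - 66077/13196) - 496964 = -2541782989/507478572 - 496964 = -252201122838397/507478572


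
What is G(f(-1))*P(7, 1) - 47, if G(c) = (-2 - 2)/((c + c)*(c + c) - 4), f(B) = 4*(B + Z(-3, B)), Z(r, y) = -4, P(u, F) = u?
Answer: -2680/57 ≈ -47.018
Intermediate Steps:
f(B) = -16 + 4*B (f(B) = 4*(B - 4) = 4*(-4 + B) = -16 + 4*B)
G(c) = -4/(-4 + 4*c**2) (G(c) = -4/((2*c)*(2*c) - 4) = -4/(4*c**2 - 4) = -4/(-4 + 4*c**2))
G(f(-1))*P(7, 1) - 47 = -1/(-1 + (-16 + 4*(-1))**2)*7 - 47 = -1/(-1 + (-16 - 4)**2)*7 - 47 = -1/(-1 + (-20)**2)*7 - 47 = -1/(-1 + 400)*7 - 47 = -1/399*7 - 47 = -1/57 - 47 = -2680/57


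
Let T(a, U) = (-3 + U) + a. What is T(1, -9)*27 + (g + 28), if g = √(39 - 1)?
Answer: -269 + √38 ≈ -262.84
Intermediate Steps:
T(a, U) = -3 + U + a
g = √38 ≈ 6.1644
T(1, -9)*27 + (g + 28) = (-3 - 9 + 1)*27 + (√38 + 28) = -11*27 + (28 + √38) = -297 + (28 + √38) = -269 + √38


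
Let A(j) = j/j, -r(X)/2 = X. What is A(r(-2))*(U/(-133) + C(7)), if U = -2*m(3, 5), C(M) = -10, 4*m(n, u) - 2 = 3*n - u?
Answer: -1327/133 ≈ -9.9774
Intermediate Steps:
m(n, u) = ½ - u/4 + 3*n/4 (m(n, u) = ½ + (3*n - u)/4 = ½ + (-u + 3*n)/4 = ½ + (-u/4 + 3*n/4) = ½ - u/4 + 3*n/4)
r(X) = -2*X
A(j) = 1
U = -3 (U = -2*(½ - ¼*5 + (¾)*3) = -2*(½ - 5/4 + 9/4) = -2*3/2 = -3)
A(r(-2))*(U/(-133) + C(7)) = 1*(-3/(-133) - 10) = 1*(-3*(-1/133) - 10) = 1*(3/133 - 10) = 1*(-1327/133) = -1327/133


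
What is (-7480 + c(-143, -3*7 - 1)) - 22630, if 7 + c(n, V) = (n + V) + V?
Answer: -30304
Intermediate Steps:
c(n, V) = -7 + n + 2*V (c(n, V) = -7 + ((n + V) + V) = -7 + ((V + n) + V) = -7 + (n + 2*V) = -7 + n + 2*V)
(-7480 + c(-143, -3*7 - 1)) - 22630 = (-7480 + (-7 - 143 + 2*(-3*7 - 1))) - 22630 = (-7480 + (-7 - 143 + 2*(-21 - 1))) - 22630 = (-7480 + (-7 - 143 + 2*(-22))) - 22630 = (-7480 + (-7 - 143 - 44)) - 22630 = (-7480 - 194) - 22630 = -7674 - 22630 = -30304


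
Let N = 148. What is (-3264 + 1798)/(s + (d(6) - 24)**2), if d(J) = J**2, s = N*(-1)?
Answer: 733/2 ≈ 366.50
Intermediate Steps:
s = -148 (s = 148*(-1) = -148)
(-3264 + 1798)/(s + (d(6) - 24)**2) = (-3264 + 1798)/(-148 + (6**2 - 24)**2) = -1466/(-148 + (36 - 24)**2) = -1466/(-148 + 12**2) = -1466/(-148 + 144) = -1466/(-4) = -1466*(-1/4) = 733/2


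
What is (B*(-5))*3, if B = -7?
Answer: 105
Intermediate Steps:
(B*(-5))*3 = -7*(-5)*3 = 35*3 = 105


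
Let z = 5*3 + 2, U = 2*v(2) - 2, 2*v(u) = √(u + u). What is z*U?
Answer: 0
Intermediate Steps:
v(u) = √2*√u/2 (v(u) = √(u + u)/2 = √(2*u)/2 = (√2*√u)/2 = √2*√u/2)
U = 0 (U = 2*(√2*√2/2) - 2 = 2*1 - 2 = 2 - 2 = 0)
z = 17 (z = 15 + 2 = 17)
z*U = 17*0 = 0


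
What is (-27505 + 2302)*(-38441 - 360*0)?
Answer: 968828523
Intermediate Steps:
(-27505 + 2302)*(-38441 - 360*0) = -25203*(-38441 + 0) = -25203*(-38441) = 968828523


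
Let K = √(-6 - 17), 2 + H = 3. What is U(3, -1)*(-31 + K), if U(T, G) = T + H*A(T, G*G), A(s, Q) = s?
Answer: -186 + 6*I*√23 ≈ -186.0 + 28.775*I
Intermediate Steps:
H = 1 (H = -2 + 3 = 1)
U(T, G) = 2*T (U(T, G) = T + 1*T = T + T = 2*T)
K = I*√23 (K = √(-23) = I*√23 ≈ 4.7958*I)
U(3, -1)*(-31 + K) = (2*3)*(-31 + I*√23) = 6*(-31 + I*√23) = -186 + 6*I*√23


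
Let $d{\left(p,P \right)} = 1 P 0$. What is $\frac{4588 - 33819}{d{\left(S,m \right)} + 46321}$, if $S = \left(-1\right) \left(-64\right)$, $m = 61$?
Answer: $- \frac{29231}{46321} \approx -0.63105$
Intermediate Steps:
$S = 64$
$d{\left(p,P \right)} = 0$ ($d{\left(p,P \right)} = P 0 = 0$)
$\frac{4588 - 33819}{d{\left(S,m \right)} + 46321} = \frac{4588 - 33819}{0 + 46321} = - \frac{29231}{46321}$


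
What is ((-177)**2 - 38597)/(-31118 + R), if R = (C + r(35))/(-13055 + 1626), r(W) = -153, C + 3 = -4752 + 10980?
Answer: 3775726/16166077 ≈ 0.23356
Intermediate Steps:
C = 6225 (C = -3 + (-4752 + 10980) = -3 + 6228 = 6225)
R = -552/1039 (R = (6225 - 153)/(-13055 + 1626) = 6072/(-11429) = 6072*(-1/11429) = -552/1039 ≈ -0.53128)
((-177)**2 - 38597)/(-31118 + R) = ((-177)**2 - 38597)/(-31118 - 552/1039) = (31329 - 38597)/(-32332154/1039) = -7268*(-1039/32332154) = 3775726/16166077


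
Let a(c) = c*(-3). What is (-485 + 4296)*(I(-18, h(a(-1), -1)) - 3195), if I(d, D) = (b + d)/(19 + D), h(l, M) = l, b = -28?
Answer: -134025248/11 ≈ -1.2184e+7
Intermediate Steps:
a(c) = -3*c
I(d, D) = (-28 + d)/(19 + D)
(-485 + 4296)*(I(-18, h(a(-1), -1)) - 3195) = (-485 + 4296)*((-28 - 18)/(19 - 3*(-1)) - 3195) = 3811*(-46/(19 + 3) - 3195) = 3811*(-46/22 - 3195) = 3811*((1/22)*(-46) - 3195) = 3811*(-23/11 - 3195) = 3811*(-35168/11) = -134025248/11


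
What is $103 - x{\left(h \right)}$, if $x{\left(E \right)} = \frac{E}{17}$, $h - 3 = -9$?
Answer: $\frac{1757}{17} \approx 103.35$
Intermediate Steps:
$h = -6$ ($h = 3 - 9 = -6$)
$x{\left(E \right)} = \frac{E}{17}$ ($x{\left(E \right)} = E \frac{1}{17} = \frac{E}{17}$)
$103 - x{\left(h \right)} = 103 - \frac{1}{17} \left(-6\right) = 103 - - \frac{6}{17} = 103 + \frac{6}{17} = \frac{1757}{17}$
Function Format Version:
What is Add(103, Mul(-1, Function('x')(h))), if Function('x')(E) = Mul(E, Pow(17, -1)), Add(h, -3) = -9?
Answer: Rational(1757, 17) ≈ 103.35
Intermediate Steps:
h = -6 (h = Add(3, -9) = -6)
Function('x')(E) = Mul(Rational(1, 17), E) (Function('x')(E) = Mul(E, Rational(1, 17)) = Mul(Rational(1, 17), E))
Add(103, Mul(-1, Function('x')(h))) = Add(103, Mul(-1, Mul(Rational(1, 17), -6))) = Add(103, Mul(-1, Rational(-6, 17))) = Add(103, Rational(6, 17)) = Rational(1757, 17)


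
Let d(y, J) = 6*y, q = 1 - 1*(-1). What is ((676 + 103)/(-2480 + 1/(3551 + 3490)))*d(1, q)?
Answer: -32909634/17461679 ≈ -1.8847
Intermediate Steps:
q = 2 (q = 1 + 1 = 2)
((676 + 103)/(-2480 + 1/(3551 + 3490)))*d(1, q) = ((676 + 103)/(-2480 + 1/(3551 + 3490)))*(6*1) = (779/(-2480 + 1/7041))*6 = (779/(-17461679/7041))*6 = (779*(-7041/17461679))*6 = -5484939/17461679*6 = -32909634/17461679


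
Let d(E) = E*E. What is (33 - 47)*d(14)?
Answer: -2744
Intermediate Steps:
d(E) = E**2
(33 - 47)*d(14) = (33 - 47)*14**2 = -14*196 = -2744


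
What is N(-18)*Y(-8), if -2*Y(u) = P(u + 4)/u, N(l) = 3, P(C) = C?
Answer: -¾ ≈ -0.75000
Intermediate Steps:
Y(u) = -(4 + u)/(2*u) (Y(u) = -(u + 4)/(2*u) = -(4 + u)/(2*u))
N(-18)*Y(-8) = 3*((½)*(-4 - 1*(-8))/(-8)) = 3*((½)*(-⅛)*(-4 + 8)) = 3*((½)*(-⅛)*4) = 3*(-¼) = -¾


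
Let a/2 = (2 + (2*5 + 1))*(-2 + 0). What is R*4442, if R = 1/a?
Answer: -2221/26 ≈ -85.423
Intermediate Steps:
a = -52 (a = 2*((2 + (2*5 + 1))*(-2 + 0)) = 2*((2 + (10 + 1))*(-2)) = 2*((2 + 11)*(-2)) = 2*(13*(-2)) = 2*(-26) = -52)
R = -1/52 (R = 1/(-52) = -1/52 ≈ -0.019231)
R*4442 = -1/52*4442 = -2221/26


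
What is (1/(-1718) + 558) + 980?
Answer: 2642283/1718 ≈ 1538.0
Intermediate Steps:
(1/(-1718) + 558) + 980 = (-1/1718 + 558) + 980 = 958643/1718 + 980 = 2642283/1718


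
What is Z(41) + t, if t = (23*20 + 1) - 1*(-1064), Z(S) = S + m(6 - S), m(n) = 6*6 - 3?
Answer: 1599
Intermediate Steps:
m(n) = 33 (m(n) = 36 - 3 = 33)
Z(S) = 33 + S (Z(S) = S + 33 = 33 + S)
t = 1525 (t = (460 + 1) + 1064 = 461 + 1064 = 1525)
Z(41) + t = (33 + 41) + 1525 = 74 + 1525 = 1599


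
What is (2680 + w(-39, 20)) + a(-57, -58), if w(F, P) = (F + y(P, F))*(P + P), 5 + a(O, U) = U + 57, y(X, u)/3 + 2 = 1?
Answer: 994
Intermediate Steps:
y(X, u) = -3 (y(X, u) = -6 + 3*1 = -6 + 3 = -3)
a(O, U) = 52 + U (a(O, U) = -5 + (U + 57) = -5 + (57 + U) = 52 + U)
w(F, P) = 2*P*(-3 + F) (w(F, P) = (F - 3)*(P + P) = (-3 + F)*(2*P) = 2*P*(-3 + F))
(2680 + w(-39, 20)) + a(-57, -58) = (2680 + 2*20*(-3 - 39)) + (52 - 58) = (2680 + 2*20*(-42)) - 6 = (2680 - 1680) - 6 = 1000 - 6 = 994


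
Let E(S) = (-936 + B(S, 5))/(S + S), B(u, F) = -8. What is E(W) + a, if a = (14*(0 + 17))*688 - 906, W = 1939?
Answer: 315742410/1939 ≈ 1.6284e+5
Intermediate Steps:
E(S) = -472/S (E(S) = (-936 - 8)/(S + S) = -944*1/(2*S) = -472/S)
a = 162838 (a = (14*17)*688 - 906 = 238*688 - 906 = 163744 - 906 = 162838)
E(W) + a = -472/1939 + 162838 = 315742410/1939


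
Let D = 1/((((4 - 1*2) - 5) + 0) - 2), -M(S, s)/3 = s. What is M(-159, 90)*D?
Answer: 54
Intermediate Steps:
M(S, s) = -3*s
D = -1/5 (D = 1/((((4 - 2) - 5) + 0) - 2) = 1/(((2 - 5) + 0) - 2) = 1/((-3 + 0) - 2) = 1/(-3 - 2) = 1/(-5) = -1/5 ≈ -0.20000)
M(-159, 90)*D = -3*90*(-1/5) = -270*(-1/5) = 54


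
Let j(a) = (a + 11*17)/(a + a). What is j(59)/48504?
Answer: 41/953912 ≈ 4.2981e-5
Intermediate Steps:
j(a) = (187 + a)/(2*a) (j(a) = (a + 187)/((2*a)) = (187 + a)*(1/(2*a)) = (187 + a)/(2*a))
j(59)/48504 = ((½)*(187 + 59)/59)/48504 = ((½)*(1/59)*246)*(1/48504) = (123/59)*(1/48504) = 41/953912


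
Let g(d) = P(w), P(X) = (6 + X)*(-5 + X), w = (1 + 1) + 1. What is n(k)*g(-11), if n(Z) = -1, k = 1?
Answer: 18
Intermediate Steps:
w = 3 (w = 2 + 1 = 3)
P(X) = (-5 + X)*(6 + X)
g(d) = -18 (g(d) = -30 + 3 + 3² = -30 + 3 + 9 = -18)
n(k)*g(-11) = -1*(-18) = 18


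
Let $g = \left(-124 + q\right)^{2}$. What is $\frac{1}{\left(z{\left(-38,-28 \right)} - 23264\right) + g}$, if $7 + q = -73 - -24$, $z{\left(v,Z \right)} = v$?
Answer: $\frac{1}{9098} \approx 0.00010991$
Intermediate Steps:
$q = -56$ ($q = -7 - 49 = -56$)
$g = 32400$ ($g = \left(-124 - 56\right)^{2} = \left(-180\right)^{2} = 32400$)
$\frac{1}{\left(z{\left(-38,-28 \right)} - 23264\right) + g} = \frac{1}{\left(-38 - 23264\right) + 32400} = \frac{1}{-23302 + 32400} = \frac{1}{9098}$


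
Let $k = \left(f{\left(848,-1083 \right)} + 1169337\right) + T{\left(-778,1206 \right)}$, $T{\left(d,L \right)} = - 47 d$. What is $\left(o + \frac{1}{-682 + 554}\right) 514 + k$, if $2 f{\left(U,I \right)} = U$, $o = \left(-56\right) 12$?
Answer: $\frac{55098559}{64} \approx 8.6092 \cdot 10^{5}$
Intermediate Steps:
$o = -672$
$f{\left(U,I \right)} = \frac{U}{2}$
$k = 1206327$ ($k = \left(\frac{1}{2} \cdot 848 + 1169337\right) - -36566 = \left(424 + 1169337\right) + 36566 = 1169761 + 36566 = 1206327$)
$\left(o + \frac{1}{-682 + 554}\right) 514 + k = \left(-672 + \frac{1}{-682 + 554}\right) 514 + 1206327 = \left(-672 + \frac{1}{-128}\right) 514 + 1206327 = \left(-672 - \frac{1}{128}\right) 514 + 1206327 = \left(- \frac{86017}{128}\right) 514 + 1206327 = - \frac{22106369}{64} + 1206327 = \frac{55098559}{64}$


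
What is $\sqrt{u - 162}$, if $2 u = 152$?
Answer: $i \sqrt{86} \approx 9.2736 i$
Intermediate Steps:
$u = 76$ ($u = \frac{1}{2} \cdot 152 = 76$)
$\sqrt{u - 162} = \sqrt{76 - 162} = \sqrt{-86} = i \sqrt{86}$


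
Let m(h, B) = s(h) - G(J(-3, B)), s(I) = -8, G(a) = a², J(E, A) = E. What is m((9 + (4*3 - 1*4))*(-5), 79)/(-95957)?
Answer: 17/95957 ≈ 0.00017716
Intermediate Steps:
m(h, B) = -17 (m(h, B) = -8 - 1*(-3)² = -8 - 1*9 = -8 - 9 = -17)
m((9 + (4*3 - 1*4))*(-5), 79)/(-95957) = -17/(-95957) = -17*(-1/95957) = 17/95957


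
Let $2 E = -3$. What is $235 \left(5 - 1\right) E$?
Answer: $-1410$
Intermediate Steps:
$E = - \frac{3}{2}$ ($E = \frac{1}{2} \left(-3\right) = - \frac{3}{2} \approx -1.5$)
$235 \left(5 - 1\right) E = 235 \left(5 - 1\right) \left(- \frac{3}{2}\right) = 235 \cdot 4 \left(- \frac{3}{2}\right) = 235 \left(-6\right) = -1410$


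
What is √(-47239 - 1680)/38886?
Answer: I*√48919/38886 ≈ 0.0056878*I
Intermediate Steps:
√(-47239 - 1680)/38886 = √(-48919)*(1/38886) = (I*√48919)*(1/38886) = I*√48919/38886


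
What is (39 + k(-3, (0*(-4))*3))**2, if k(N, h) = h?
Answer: 1521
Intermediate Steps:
(39 + k(-3, (0*(-4))*3))**2 = (39 + (0*(-4))*3)**2 = (39 + 0*3)**2 = (39 + 0)**2 = 39**2 = 1521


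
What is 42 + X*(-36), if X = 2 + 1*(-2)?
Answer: 42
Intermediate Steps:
X = 0 (X = 2 - 2 = 0)
42 + X*(-36) = 42 + 0*(-36) = 42 + 0 = 42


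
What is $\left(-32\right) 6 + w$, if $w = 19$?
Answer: $-173$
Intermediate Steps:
$\left(-32\right) 6 + w = \left(-32\right) 6 + 19 = -192 + 19 = -173$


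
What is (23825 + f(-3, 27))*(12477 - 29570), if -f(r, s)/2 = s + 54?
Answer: -404471659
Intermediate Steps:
f(r, s) = -108 - 2*s (f(r, s) = -2*(s + 54) = -2*(54 + s) = -108 - 2*s)
(23825 + f(-3, 27))*(12477 - 29570) = (23825 + (-108 - 2*27))*(12477 - 29570) = (23825 + (-108 - 54))*(-17093) = (23825 - 162)*(-17093) = 23663*(-17093) = -404471659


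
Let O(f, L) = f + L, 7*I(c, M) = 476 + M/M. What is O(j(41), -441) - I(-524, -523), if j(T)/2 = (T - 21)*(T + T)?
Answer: 19396/7 ≈ 2770.9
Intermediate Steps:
I(c, M) = 477/7 (I(c, M) = (476 + M/M)/7 = (476 + 1)/7 = (1/7)*477 = 477/7)
j(T) = 4*T*(-21 + T) (j(T) = 2*((T - 21)*(T + T)) = 2*((-21 + T)*(2*T)) = 2*(2*T*(-21 + T)) = 4*T*(-21 + T))
O(f, L) = L + f
O(j(41), -441) - I(-524, -523) = (-441 + 4*41*(-21 + 41)) - 1*477/7 = (-441 + 4*41*20) - 477/7 = (-441 + 3280) - 477/7 = 2839 - 477/7 = 19396/7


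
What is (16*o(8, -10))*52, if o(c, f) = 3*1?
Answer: 2496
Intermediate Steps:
o(c, f) = 3
(16*o(8, -10))*52 = (16*3)*52 = 48*52 = 2496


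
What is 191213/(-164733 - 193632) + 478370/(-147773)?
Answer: -199687183699/52956671145 ≈ -3.7708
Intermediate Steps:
191213/(-164733 - 193632) + 478370/(-147773) = 191213/(-358365) + 478370*(-1/147773) = 191213*(-1/358365) - 478370/147773 = -191213/358365 - 478370/147773 = -199687183699/52956671145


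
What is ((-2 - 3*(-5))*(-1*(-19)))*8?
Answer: 1976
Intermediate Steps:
((-2 - 3*(-5))*(-1*(-19)))*8 = ((-2 + 15)*19)*8 = (13*19)*8 = 247*8 = 1976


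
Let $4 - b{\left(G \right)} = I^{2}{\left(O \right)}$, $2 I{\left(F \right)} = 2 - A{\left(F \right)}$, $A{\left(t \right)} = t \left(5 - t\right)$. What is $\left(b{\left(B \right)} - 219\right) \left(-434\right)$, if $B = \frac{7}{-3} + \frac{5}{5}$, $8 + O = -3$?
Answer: $3531024$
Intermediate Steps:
$O = -11$ ($O = -8 - 3 = -11$)
$B = - \frac{4}{3}$ ($B = 7 \left(- \frac{1}{3}\right) + 5 \cdot \frac{1}{5} = - \frac{7}{3} + 1 = - \frac{4}{3} \approx -1.3333$)
$I{\left(F \right)} = 1 - \frac{F \left(5 - F\right)}{2}$ ($I{\left(F \right)} = \frac{2 - F \left(5 - F\right)}{2} = 1 - \frac{F \left(5 - F\right)}{2}$)
$b{\left(G \right)} = -7917$ ($b{\left(G \right)} = 4 - \left(1 + \frac{1}{2} \left(-11\right) \left(-5 - 11\right)\right)^{2} = 4 - \left(1 + \frac{1}{2} \left(-11\right) \left(-16\right)\right)^{2} = 4 - \left(1 + 88\right)^{2} = 4 - 89^{2} = 4 - 7921 = -7917$)
$\left(b{\left(B \right)} - 219\right) \left(-434\right) = \left(-7917 - 219\right) \left(-434\right) = \left(-8136\right) \left(-434\right) = 3531024$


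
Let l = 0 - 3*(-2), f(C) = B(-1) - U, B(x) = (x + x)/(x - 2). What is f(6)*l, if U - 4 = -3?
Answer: -2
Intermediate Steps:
U = 1 (U = 4 - 3 = 1)
B(x) = 2*x/(-2 + x) (B(x) = (2*x)/(-2 + x) = 2*x/(-2 + x))
f(C) = -⅓ (f(C) = 2*(-1)/(-2 - 1) - 1*1 = 2*(-1)/(-3) - 1 = 2*(-1)*(-⅓) - 1 = ⅔ - 1 = -⅓)
l = 6 (l = 0 + 6 = 6)
f(6)*l = -⅓*6 = -2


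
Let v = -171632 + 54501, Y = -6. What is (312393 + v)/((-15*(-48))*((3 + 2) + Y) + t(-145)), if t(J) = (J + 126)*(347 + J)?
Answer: -97631/2279 ≈ -42.839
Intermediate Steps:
v = -117131
t(J) = (126 + J)*(347 + J)
(312393 + v)/((-15*(-48))*((3 + 2) + Y) + t(-145)) = (312393 - 117131)/((-15*(-48))*((3 + 2) - 6) + (43722 + (-145)² + 473*(-145))) = 195262/(720*(5 - 6) + (43722 + 21025 - 68585)) = 195262/(720*(-1) - 3838) = 195262/(-720 - 3838) = 195262/(-4558) = 195262*(-1/4558) = -97631/2279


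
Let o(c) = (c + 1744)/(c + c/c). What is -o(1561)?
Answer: -3305/1562 ≈ -2.1159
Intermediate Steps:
o(c) = (1744 + c)/(1 + c) (o(c) = (1744 + c)/(c + 1) = (1744 + c)/(1 + c))
-o(1561) = -(1744 + 1561)/(1 + 1561) = -3305/1562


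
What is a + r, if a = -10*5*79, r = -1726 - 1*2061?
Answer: -7737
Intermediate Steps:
r = -3787 (r = -1726 - 2061 = -3787)
a = -3950 (a = -50*79 = -3950)
a + r = -3950 - 3787 = -7737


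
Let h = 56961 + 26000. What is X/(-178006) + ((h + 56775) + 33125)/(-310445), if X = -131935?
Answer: 10188265909/55261072670 ≈ 0.18437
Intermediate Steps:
h = 82961
X/(-178006) + ((h + 56775) + 33125)/(-310445) = -131935/(-178006) + ((82961 + 56775) + 33125)/(-310445) = -131935*(-1/178006) + (139736 + 33125)*(-1/310445) = 131935/178006 + 172861*(-1/310445) = 131935/178006 - 172861/310445 = 10188265909/55261072670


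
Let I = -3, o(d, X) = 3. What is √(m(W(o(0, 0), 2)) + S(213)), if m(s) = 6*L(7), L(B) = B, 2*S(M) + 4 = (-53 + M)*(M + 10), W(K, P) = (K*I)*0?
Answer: 2*√4470 ≈ 133.72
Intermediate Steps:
W(K, P) = 0 (W(K, P) = (K*(-3))*0 = -3*K*0 = 0)
S(M) = -2 + (-53 + M)*(10 + M)/2 (S(M) = -2 + ((-53 + M)*(M + 10))/2 = -2 + ((-53 + M)*(10 + M))/2 = -2 + (-53 + M)*(10 + M)/2)
m(s) = 42 (m(s) = 6*7 = 42)
√(m(W(o(0, 0), 2)) + S(213)) = √(42 + (-267 + (½)*213² - 43/2*213)) = √(42 + (-267 + (½)*45369 - 9159/2)) = √(42 + (-267 + 45369/2 - 9159/2)) = √(42 + 17838) = √17880 = 2*√4470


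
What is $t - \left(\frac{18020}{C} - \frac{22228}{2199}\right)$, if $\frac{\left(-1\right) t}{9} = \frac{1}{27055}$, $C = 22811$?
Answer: $\frac{12645513534539}{1357116379395} \approx 9.3179$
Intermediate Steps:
$t = - \frac{9}{27055} \approx -0.00033266$
$t - \left(\frac{18020}{C} - \frac{22228}{2199}\right) = - \frac{9}{27055} - \left(\frac{18020}{22811} - \frac{22228}{2199}\right) = - \frac{9}{27055} - - \frac{467416928}{50161389} = - \frac{9}{27055} + \frac{467416928}{50161389} = \frac{12645513534539}{1357116379395}$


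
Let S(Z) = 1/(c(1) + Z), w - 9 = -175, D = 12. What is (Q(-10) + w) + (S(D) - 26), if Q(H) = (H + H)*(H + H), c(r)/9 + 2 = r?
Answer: 625/3 ≈ 208.33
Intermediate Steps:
w = -166 (w = 9 - 175 = -166)
c(r) = -18 + 9*r
Q(H) = 4*H² (Q(H) = (2*H)*(2*H) = 4*H²)
S(Z) = 1/(-9 + Z) (S(Z) = 1/((-18 + 9*1) + Z) = 1/((-18 + 9) + Z) = 1/(-9 + Z))
(Q(-10) + w) + (S(D) - 26) = (4*(-10)² - 166) + (1/(-9 + 12) - 26) = (4*100 - 166) + (1/3 - 26) = (400 - 166) + (⅓ - 26) = 234 - 77/3 = 625/3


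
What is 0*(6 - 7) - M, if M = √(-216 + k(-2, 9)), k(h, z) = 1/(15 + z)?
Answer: -I*√31098/12 ≈ -14.696*I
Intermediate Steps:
M = I*√31098/12 (M = √(-216 + 1/(15 + 9)) = √(-216 + 1/24) = √(-5183/24) = I*√31098/12 ≈ 14.696*I)
0*(6 - 7) - M = 0*(6 - 7) - I*√31098/12 = 0*(-1) - I*√31098/12 = 0 - I*√31098/12 = -I*√31098/12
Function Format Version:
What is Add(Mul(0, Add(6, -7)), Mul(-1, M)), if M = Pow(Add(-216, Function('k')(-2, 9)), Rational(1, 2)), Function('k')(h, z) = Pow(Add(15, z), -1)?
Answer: Mul(Rational(-1, 12), I, Pow(31098, Rational(1, 2))) ≈ Mul(-14.696, I)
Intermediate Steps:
M = Mul(Rational(1, 12), I, Pow(31098, Rational(1, 2))) (M = Pow(Add(-216, Pow(Add(15, 9), -1)), Rational(1, 2)) = Pow(Add(-216, Pow(24, -1)), Rational(1, 2)) = Pow(Add(-216, Rational(1, 24)), Rational(1, 2)) = Pow(Rational(-5183, 24), Rational(1, 2)) = Mul(Rational(1, 12), I, Pow(31098, Rational(1, 2))) ≈ Mul(14.696, I))
Add(Mul(0, Add(6, -7)), Mul(-1, M)) = Add(Mul(0, Add(6, -7)), Mul(-1, Mul(Rational(1, 12), I, Pow(31098, Rational(1, 2))))) = Add(Mul(0, -1), Mul(Rational(-1, 12), I, Pow(31098, Rational(1, 2)))) = Add(0, Mul(Rational(-1, 12), I, Pow(31098, Rational(1, 2)))) = Mul(Rational(-1, 12), I, Pow(31098, Rational(1, 2)))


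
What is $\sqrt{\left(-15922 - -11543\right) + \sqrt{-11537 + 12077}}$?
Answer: $\sqrt{-4379 + 6 \sqrt{15}} \approx 65.998 i$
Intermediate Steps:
$\sqrt{\left(-15922 - -11543\right) + \sqrt{-11537 + 12077}} = \sqrt{\left(-15922 + 11543\right) + \sqrt{540}} = \sqrt{-4379 + 6 \sqrt{15}}$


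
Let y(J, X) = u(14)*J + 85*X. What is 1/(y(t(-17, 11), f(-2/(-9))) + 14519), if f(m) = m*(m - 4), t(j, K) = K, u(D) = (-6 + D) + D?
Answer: 81/1189861 ≈ 6.8075e-5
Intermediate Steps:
u(D) = -6 + 2*D
f(m) = m*(-4 + m)
y(J, X) = 22*J + 85*X (y(J, X) = (-6 + 2*14)*J + 85*X = (-6 + 28)*J + 85*X = 22*J + 85*X)
1/(y(t(-17, 11), f(-2/(-9))) + 14519) = 1/((22*11 + 85*((-2/(-9))*(-4 - 2/(-9)))) + 14519) = 1/((242 + 85*((-2*(-⅑))*(-4 - 2*(-⅑)))) + 14519) = 1/((242 + 85*(2*(-4 + 2/9)/9)) + 14519) = 1/((242 + 85*((2/9)*(-34/9))) + 14519) = 1/((242 + 85*(-68/81)) + 14519) = 1/((242 - 5780/81) + 14519) = 1/(13822/81 + 14519) = 1/(1189861/81) = 81/1189861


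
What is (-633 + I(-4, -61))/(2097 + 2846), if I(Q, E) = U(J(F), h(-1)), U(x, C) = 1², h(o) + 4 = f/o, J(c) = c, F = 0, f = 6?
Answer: -632/4943 ≈ -0.12786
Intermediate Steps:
h(o) = -4 + 6/o
U(x, C) = 1
I(Q, E) = 1
(-633 + I(-4, -61))/(2097 + 2846) = (-633 + 1)/(2097 + 2846) = -632/4943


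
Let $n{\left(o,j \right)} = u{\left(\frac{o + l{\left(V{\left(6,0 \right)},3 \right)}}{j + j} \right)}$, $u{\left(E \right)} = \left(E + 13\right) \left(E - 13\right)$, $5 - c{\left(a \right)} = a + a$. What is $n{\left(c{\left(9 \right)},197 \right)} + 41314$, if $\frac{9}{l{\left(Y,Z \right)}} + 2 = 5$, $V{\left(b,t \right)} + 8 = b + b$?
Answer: $\frac{1596796330}{38809} \approx 41145.0$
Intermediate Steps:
$V{\left(b,t \right)} = -8 + 2 b$ ($V{\left(b,t \right)} = -8 + \left(b + b\right) = -8 + 2 b$)
$l{\left(Y,Z \right)} = 3$ ($l{\left(Y,Z \right)} = \frac{9}{-2 + 5} = \frac{9}{3} = 9 \cdot \frac{1}{3} = 3$)
$c{\left(a \right)} = 5 - 2 a$ ($c{\left(a \right)} = 5 - \left(a + a\right) = 5 - 2 a$)
$u{\left(E \right)} = \left(-13 + E\right) \left(13 + E\right)$ ($u{\left(E \right)} = \left(13 + E\right) \left(-13 + E\right) = \left(-13 + E\right) \left(13 + E\right)$)
$n{\left(o,j \right)} = -169 + \frac{\left(3 + o\right)^{2}}{4 j^{2}}$ ($n{\left(o,j \right)} = -169 + \left(\frac{o + 3}{j + j}\right)^{2} = -169 + \left(\frac{3 + o}{2 j}\right)^{2} = -169 + \frac{\left(3 + o\right)^{2}}{4 j^{2}}$)
$n{\left(c{\left(9 \right)},197 \right)} + 41314 = \left(-169 + \frac{\left(3 + \left(5 - 18\right)\right)^{2}}{4 \cdot 38809}\right) + 41314 = \left(-169 + \frac{1}{4} \cdot \frac{1}{38809} \left(3 + \left(5 - 18\right)\right)^{2}\right) + 41314 = \left(-169 + \frac{1}{4} \cdot \frac{1}{38809} \left(3 - 13\right)^{2}\right) + 41314 = \left(-169 + \frac{1}{4} \cdot \frac{1}{38809} \left(-10\right)^{2}\right) + 41314 = \left(-169 + \frac{1}{4} \cdot \frac{1}{38809} \cdot 100\right) + 41314 = \left(-169 + \frac{25}{38809}\right) + 41314 = - \frac{6558696}{38809} + 41314 = \frac{1596796330}{38809}$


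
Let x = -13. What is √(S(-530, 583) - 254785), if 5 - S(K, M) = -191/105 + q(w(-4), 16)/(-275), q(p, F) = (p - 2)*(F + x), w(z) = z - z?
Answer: I*√339880491951/1155 ≈ 504.76*I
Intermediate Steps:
w(z) = 0
q(p, F) = (-13 + F)*(-2 + p) (q(p, F) = (p - 2)*(F - 13) = (-2 + p)*(-13 + F) = (-13 + F)*(-2 + p))
S(K, M) = 39254/5775 (S(K, M) = 5 - (-191/105 + (26 - 13*0 - 2*16 + 16*0)/(-275)) = 5 - (-191*1/105 + (26 + 0 - 32 + 0)*(-1/275)) = 5 - (-191/105 - 6*(-1/275)) = 5 - (-191/105 + 6/275) = 5 - 1*(-10379/5775) = 5 + 10379/5775 = 39254/5775)
√(S(-530, 583) - 254785) = √(39254/5775 - 254785) = √(-1471344121/5775) = I*√339880491951/1155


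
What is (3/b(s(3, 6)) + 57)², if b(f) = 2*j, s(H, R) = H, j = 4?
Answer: 210681/64 ≈ 3291.9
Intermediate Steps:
b(f) = 8 (b(f) = 2*4 = 8)
(3/b(s(3, 6)) + 57)² = (3/8 + 57)² = (459/8)² = 210681/64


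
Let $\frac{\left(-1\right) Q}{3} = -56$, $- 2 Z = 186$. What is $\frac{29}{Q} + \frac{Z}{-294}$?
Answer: $\frac{575}{1176} \approx 0.48895$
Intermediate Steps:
$Z = -93$ ($Z = \left(- \frac{1}{2}\right) 186 = -93$)
$Q = 168$ ($Q = \left(-3\right) \left(-56\right) = 168$)
$\frac{29}{Q} + \frac{Z}{-294} = \frac{29}{168} - \frac{93}{-294} = 29 \cdot \frac{1}{168} - - \frac{31}{98} = \frac{29}{168} + \frac{31}{98} = \frac{575}{1176}$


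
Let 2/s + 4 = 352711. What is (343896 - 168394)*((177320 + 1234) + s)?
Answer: 11052632571331360/352707 ≈ 3.1337e+10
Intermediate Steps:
s = 2/352707 (s = 2/(-4 + 352711) = 2/352707 ≈ 5.6704e-6)
(343896 - 168394)*((177320 + 1234) + s) = (343896 - 168394)*((177320 + 1234) + 2/352707) = 175502*(178554 + 2/352707) = 175502*(62977245680/352707) = 11052632571331360/352707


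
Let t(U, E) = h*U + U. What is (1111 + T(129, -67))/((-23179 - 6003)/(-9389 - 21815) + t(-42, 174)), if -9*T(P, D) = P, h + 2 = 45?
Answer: -10266116/17290743 ≈ -0.59373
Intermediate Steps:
h = 43 (h = -2 + 45 = 43)
T(P, D) = -P/9
t(U, E) = 44*U (t(U, E) = 43*U + U = 44*U)
(1111 + T(129, -67))/((-23179 - 6003)/(-9389 - 21815) + t(-42, 174)) = (1111 - 1/9*129)/((-23179 - 6003)/(-9389 - 21815) + 44*(-42)) = (1111 - 43/3)/(-29182/(-31204) - 1848) = 3290/(3*(-29182*(-1/31204) - 1848)) = 3290/(3*(14591/15602 - 1848)) = 3290/(3*(-28817905/15602)) = (3290/3)*(-15602/28817905) = -10266116/17290743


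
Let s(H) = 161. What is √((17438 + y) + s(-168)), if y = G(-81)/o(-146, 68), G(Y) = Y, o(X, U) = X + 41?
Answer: 2*√5389930/35 ≈ 132.66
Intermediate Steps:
o(X, U) = 41 + X
y = 27/35 (y = -81/(41 - 146) = -81/(-105) = -81*(-1/105) = 27/35 ≈ 0.77143)
√((17438 + y) + s(-168)) = √((17438 + 27/35) + 161) = √(610357/35 + 161) = √(615992/35) = 2*√5389930/35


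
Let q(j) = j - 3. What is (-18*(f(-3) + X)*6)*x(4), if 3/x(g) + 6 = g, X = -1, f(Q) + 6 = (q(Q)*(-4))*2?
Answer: 6642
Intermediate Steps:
q(j) = -3 + j
f(Q) = 18 - 8*Q (f(Q) = -6 + ((-3 + Q)*(-4))*2 = -6 + (12 - 4*Q)*2 = -6 + (24 - 8*Q) = 18 - 8*Q)
x(g) = 3/(-6 + g)
(-18*(f(-3) + X)*6)*x(4) = (-18*((18 - 8*(-3)) - 1)*6)*(3/(-6 + 4)) = (-18*((18 + 24) - 1)*6)*(3/(-2)) = (-18*(42 - 1)*6)*(3*(-1/2)) = -738*6*(-3/2) = -18*246*(-3/2) = -4428*(-3/2) = 6642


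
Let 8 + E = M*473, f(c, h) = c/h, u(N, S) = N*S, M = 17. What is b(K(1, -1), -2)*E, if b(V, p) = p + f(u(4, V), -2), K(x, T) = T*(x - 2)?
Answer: -32132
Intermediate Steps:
K(x, T) = T*(-2 + x)
b(V, p) = p - 2*V (b(V, p) = p + (4*V)/(-2) = p + (4*V)*(-1/2) = p - 2*V)
E = 8033 (E = -8 + 17*473 = -8 + 8041 = 8033)
b(K(1, -1), -2)*E = (-2 - (-2)*(-2 + 1))*8033 = (-2 - (-2)*(-1))*8033 = (-2 - 2*1)*8033 = (-2 - 2)*8033 = -4*8033 = -32132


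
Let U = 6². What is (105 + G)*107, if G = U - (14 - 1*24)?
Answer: 16157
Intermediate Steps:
U = 36
G = 46 (G = 36 - (14 - 1*24) = 36 - (14 - 24) = 36 - 1*(-10) = 36 + 10 = 46)
(105 + G)*107 = (105 + 46)*107 = 151*107 = 16157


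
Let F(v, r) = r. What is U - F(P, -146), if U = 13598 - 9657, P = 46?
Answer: 4087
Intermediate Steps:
U = 3941
U - F(P, -146) = 3941 - 1*(-146) = 3941 + 146 = 4087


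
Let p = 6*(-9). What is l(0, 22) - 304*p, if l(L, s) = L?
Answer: 16416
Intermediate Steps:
p = -54
l(0, 22) - 304*p = 0 - 304*(-54) = 0 + 16416 = 16416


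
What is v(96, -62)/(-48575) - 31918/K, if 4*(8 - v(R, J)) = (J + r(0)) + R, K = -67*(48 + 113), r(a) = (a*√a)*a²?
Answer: 46281261/15641150 ≈ 2.9589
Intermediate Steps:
r(a) = a^(7/2) (r(a) = a^(3/2)*a² = a^(7/2))
K = -10787 (K = -67*161 = -10787)
v(R, J) = 8 - J/4 - R/4 (v(R, J) = 8 - ((J + 0^(7/2)) + R)/4 = 8 - ((J + 0) + R)/4 = 8 - (J + R)/4 = 8 + (-J/4 - R/4) = 8 - J/4 - R/4)
v(96, -62)/(-48575) - 31918/K = (8 - ¼*(-62) - ¼*96)/(-48575) - 31918/(-10787) = (8 + 31/2 - 24)*(-1/48575) - 31918*(-1/10787) = -½*(-1/48575) + 31918/10787 = 1/97150 + 31918/10787 = 46281261/15641150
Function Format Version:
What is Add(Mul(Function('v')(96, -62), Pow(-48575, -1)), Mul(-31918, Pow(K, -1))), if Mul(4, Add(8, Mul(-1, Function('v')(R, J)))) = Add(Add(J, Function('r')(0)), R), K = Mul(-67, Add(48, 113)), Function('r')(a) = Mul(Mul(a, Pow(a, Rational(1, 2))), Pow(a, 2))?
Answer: Rational(46281261, 15641150) ≈ 2.9589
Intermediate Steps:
Function('r')(a) = Pow(a, Rational(7, 2)) (Function('r')(a) = Mul(Pow(a, Rational(3, 2)), Pow(a, 2)) = Pow(a, Rational(7, 2)))
K = -10787 (K = Mul(-67, 161) = -10787)
Function('v')(R, J) = Add(8, Mul(Rational(-1, 4), J), Mul(Rational(-1, 4), R)) (Function('v')(R, J) = Add(8, Mul(Rational(-1, 4), Add(Add(J, Pow(0, Rational(7, 2))), R))) = Add(8, Mul(Rational(-1, 4), Add(Add(J, 0), R))) = Add(8, Mul(Rational(-1, 4), Add(J, R))) = Add(8, Add(Mul(Rational(-1, 4), J), Mul(Rational(-1, 4), R))) = Add(8, Mul(Rational(-1, 4), J), Mul(Rational(-1, 4), R)))
Add(Mul(Function('v')(96, -62), Pow(-48575, -1)), Mul(-31918, Pow(K, -1))) = Add(Mul(Add(8, Mul(Rational(-1, 4), -62), Mul(Rational(-1, 4), 96)), Pow(-48575, -1)), Mul(-31918, Pow(-10787, -1))) = Add(Mul(Add(8, Rational(31, 2), -24), Rational(-1, 48575)), Mul(-31918, Rational(-1, 10787))) = Add(Mul(Rational(-1, 2), Rational(-1, 48575)), Rational(31918, 10787)) = Add(Rational(1, 97150), Rational(31918, 10787)) = Rational(46281261, 15641150)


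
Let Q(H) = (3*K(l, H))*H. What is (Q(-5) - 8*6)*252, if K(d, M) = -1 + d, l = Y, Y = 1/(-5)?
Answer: -7560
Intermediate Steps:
Y = -1/5 ≈ -0.20000
l = -1/5 ≈ -0.20000
Q(H) = -18*H/5 (Q(H) = (3*(-1 - 1/5))*H = (3*(-6/5))*H = -18*H/5)
(Q(-5) - 8*6)*252 = (-18/5*(-5) - 8*6)*252 = (18 - 48)*252 = -30*252 = -7560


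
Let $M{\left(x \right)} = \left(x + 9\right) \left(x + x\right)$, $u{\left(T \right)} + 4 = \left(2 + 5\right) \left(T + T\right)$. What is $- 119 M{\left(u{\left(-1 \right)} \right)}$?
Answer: $-38556$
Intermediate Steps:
$u{\left(T \right)} = -4 + 14 T$ ($u{\left(T \right)} = -4 + \left(2 + 5\right) \left(T + T\right) = -4 + 7 \cdot 2 T = -4 + 14 T$)
$M{\left(x \right)} = 2 x \left(9 + x\right)$ ($M{\left(x \right)} = \left(9 + x\right) 2 x = 2 x \left(9 + x\right)$)
$- 119 M{\left(u{\left(-1 \right)} \right)} = - 119 \cdot 2 \left(-4 + 14 \left(-1\right)\right) \left(9 + \left(-4 + 14 \left(-1\right)\right)\right) = - 119 \cdot 2 \left(-4 - 14\right) \left(9 - 18\right) = - 119 \cdot 2 \left(-18\right) \left(9 - 18\right) = - 119 \cdot 2 \left(-18\right) \left(-9\right) = \left(-119\right) 324 = -38556$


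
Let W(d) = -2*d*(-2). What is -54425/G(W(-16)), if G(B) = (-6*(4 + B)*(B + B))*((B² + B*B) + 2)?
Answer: 10885/75515904 ≈ 0.00014414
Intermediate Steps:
W(d) = 4*d
G(B) = -12*B*(2 + 2*B²)*(4 + B) (G(B) = (-6*(4 + B)*2*B)*((B² + B²) + 2) = (-12*B*(4 + B))*(2*B² + 2) = (-12*B*(4 + B))*(2 + 2*B²) = -12*B*(2 + 2*B²)*(4 + B))
-54425/G(W(-16)) = -54425*1/(1536*(4 + 4*(-16) + (4*(-16))³ + 4*(4*(-16))²)) = -54425*1/(1536*(4 - 64 + (-64)³ + 4*(-64)²)) = -54425*1/(1536*(4 - 64 - 262144 + 4*4096)) = -54425*1/(1536*(4 - 64 - 262144 + 16384)) = -54425/((-24*(-64)*(-245820))) = -54425/(-377579520) = -54425*(-1/377579520) = 10885/75515904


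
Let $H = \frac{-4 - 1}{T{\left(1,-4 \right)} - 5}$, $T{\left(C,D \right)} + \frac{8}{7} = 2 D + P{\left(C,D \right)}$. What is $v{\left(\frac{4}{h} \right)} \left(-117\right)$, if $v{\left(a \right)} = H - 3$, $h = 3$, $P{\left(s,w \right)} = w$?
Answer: $\frac{40482}{127} \approx 318.76$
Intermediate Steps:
$T{\left(C,D \right)} = - \frac{8}{7} + 3 D$ ($T{\left(C,D \right)} = - \frac{8}{7} + \left(2 D + D\right) = - \frac{8}{7} + 3 D$)
$H = \frac{35}{127}$ ($H = \frac{-4 - 1}{\left(- \frac{8}{7} + 3 \left(-4\right)\right) - 5} = - \frac{5}{\left(- \frac{8}{7} - 12\right) - 5} = - \frac{5}{- \frac{92}{7} - 5} = - \frac{5}{- \frac{127}{7}} = \left(-5\right) \left(- \frac{7}{127}\right) = \frac{35}{127} \approx 0.27559$)
$v{\left(a \right)} = - \frac{346}{127}$ ($v{\left(a \right)} = \frac{35}{127} - 3 = - \frac{346}{127}$)
$v{\left(\frac{4}{h} \right)} \left(-117\right) = \left(- \frac{346}{127}\right) \left(-117\right) = \frac{40482}{127}$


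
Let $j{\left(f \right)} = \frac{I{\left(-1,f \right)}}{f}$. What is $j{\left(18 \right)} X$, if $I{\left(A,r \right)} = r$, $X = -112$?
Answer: $-112$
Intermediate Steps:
$j{\left(f \right)} = 1$ ($j{\left(f \right)} = \frac{f}{f} = 1$)
$j{\left(18 \right)} X = 1 \left(-112\right) = -112$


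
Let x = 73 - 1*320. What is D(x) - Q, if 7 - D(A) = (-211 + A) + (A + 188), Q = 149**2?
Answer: -21677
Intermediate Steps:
Q = 22201
x = -247 (x = 73 - 320 = -247)
D(A) = 30 - 2*A (D(A) = 7 - ((-211 + A) + (A + 188)) = 7 - ((-211 + A) + (188 + A)) = 7 - (-23 + 2*A) = 7 + (23 - 2*A) = 30 - 2*A)
D(x) - Q = (30 - 2*(-247)) - 1*22201 = (30 + 494) - 22201 = 524 - 22201 = -21677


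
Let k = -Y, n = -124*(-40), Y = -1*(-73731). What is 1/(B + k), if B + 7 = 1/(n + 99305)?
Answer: -104265/7688292569 ≈ -1.3562e-5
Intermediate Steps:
Y = 73731
n = 4960
k = -73731 (k = -1*73731 = -73731)
B = -729854/104265 (B = -7 + 1/(4960 + 99305) = -7 + 1/104265 = -729854/104265 ≈ -7.0000)
1/(B + k) = 1/(-729854/104265 - 73731) = 1/(-7688292569/104265) = -104265/7688292569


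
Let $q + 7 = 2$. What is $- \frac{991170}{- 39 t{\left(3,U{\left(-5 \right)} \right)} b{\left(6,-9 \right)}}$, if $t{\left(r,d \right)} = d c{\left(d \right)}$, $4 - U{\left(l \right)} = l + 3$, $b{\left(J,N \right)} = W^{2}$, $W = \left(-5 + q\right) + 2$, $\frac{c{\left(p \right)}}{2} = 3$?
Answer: $\frac{18355}{1664} \approx 11.031$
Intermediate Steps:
$q = -5$ ($q = -7 + 2 = -5$)
$c{\left(p \right)} = 6$ ($c{\left(p \right)} = 2 \cdot 3 = 6$)
$W = -8$ ($W = \left(-5 - 5\right) + 2 = -10 + 2 = -8$)
$b{\left(J,N \right)} = 64$ ($b{\left(J,N \right)} = \left(-8\right)^{2} = 64$)
$U{\left(l \right)} = 1 - l$ ($U{\left(l \right)} = 4 - \left(l + 3\right) = 4 - \left(3 + l\right) = 1 - l$)
$t{\left(r,d \right)} = 6 d$ ($t{\left(r,d \right)} = d 6 = 6 d$)
$- \frac{991170}{- 39 t{\left(3,U{\left(-5 \right)} \right)} b{\left(6,-9 \right)}} = - \frac{991170}{- 39 \cdot 6 \left(1 - -5\right) 64} = - \frac{991170}{- 39 \cdot 6 \left(1 + 5\right) 64} = - \frac{991170}{- 39 \cdot 6 \cdot 6 \cdot 64} = - \frac{991170}{\left(-39\right) 36 \cdot 64} = - \frac{991170}{\left(-1404\right) 64} = - \frac{991170}{-89856} = \left(-991170\right) \left(- \frac{1}{89856}\right) = \frac{18355}{1664}$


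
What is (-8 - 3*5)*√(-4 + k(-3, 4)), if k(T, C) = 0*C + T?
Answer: -23*I*√7 ≈ -60.852*I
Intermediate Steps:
k(T, C) = T (k(T, C) = 0 + T = T)
(-8 - 3*5)*√(-4 + k(-3, 4)) = (-8 - 3*5)*√(-4 - 3) = (-8 - 15)*√(-7) = -23*I*√7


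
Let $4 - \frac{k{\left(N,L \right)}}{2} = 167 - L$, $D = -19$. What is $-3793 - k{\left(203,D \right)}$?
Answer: $-3429$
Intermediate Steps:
$k{\left(N,L \right)} = -326 + 2 L$ ($k{\left(N,L \right)} = 8 - 2 \left(167 - L\right) = 8 + \left(-334 + 2 L\right) = -326 + 2 L$)
$-3793 - k{\left(203,D \right)} = -3793 - \left(-326 + 2 \left(-19\right)\right) = -3793 - \left(-326 - 38\right) = -3793 - -364 = -3793 + 364 = -3429$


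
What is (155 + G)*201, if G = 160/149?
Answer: 4674255/149 ≈ 31371.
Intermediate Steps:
G = 160/149 (G = 160*(1/149) = 160/149 ≈ 1.0738)
(155 + G)*201 = (155 + 160/149)*201 = (23255/149)*201 = 4674255/149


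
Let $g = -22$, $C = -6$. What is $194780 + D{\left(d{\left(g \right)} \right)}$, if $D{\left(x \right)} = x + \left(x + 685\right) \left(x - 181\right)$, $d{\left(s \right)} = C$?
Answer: $67801$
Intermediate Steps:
$d{\left(s \right)} = -6$
$D{\left(x \right)} = x + \left(-181 + x\right) \left(685 + x\right)$ ($D{\left(x \right)} = x + \left(685 + x\right) \left(-181 + x\right) = x + \left(-181 + x\right) \left(685 + x\right)$)
$194780 + D{\left(d{\left(g \right)} \right)} = 194780 + \left(-123985 + \left(-6\right)^{2} + 505 \left(-6\right)\right) = 194780 - 126979 = 67801$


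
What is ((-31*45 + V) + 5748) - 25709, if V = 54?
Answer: -21302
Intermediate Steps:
((-31*45 + V) + 5748) - 25709 = ((-31*45 + 54) + 5748) - 25709 = ((-1395 + 54) + 5748) - 25709 = (-1341 + 5748) - 25709 = 4407 - 25709 = -21302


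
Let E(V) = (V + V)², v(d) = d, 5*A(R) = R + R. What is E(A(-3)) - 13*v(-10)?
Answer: 3394/25 ≈ 135.76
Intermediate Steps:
A(R) = 2*R/5 (A(R) = (R + R)/5 = (2*R)/5 = 2*R/5)
E(V) = 4*V² (E(V) = (2*V)² = 4*V²)
E(A(-3)) - 13*v(-10) = 4*((⅖)*(-3))² - 13*(-10) = 4*(-6/5)² + 130 = 4*(36/25) + 130 = 144/25 + 130 = 3394/25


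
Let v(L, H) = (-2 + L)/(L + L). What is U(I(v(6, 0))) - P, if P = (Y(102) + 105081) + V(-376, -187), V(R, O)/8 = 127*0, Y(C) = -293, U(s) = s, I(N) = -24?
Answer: -104812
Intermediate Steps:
v(L, H) = (-2 + L)/(2*L) (v(L, H) = (-2 + L)/((2*L)) = (-2 + L)*(1/(2*L)) = (-2 + L)/(2*L))
V(R, O) = 0 (V(R, O) = 8*(127*0) = 8*0 = 0)
P = 104788 (P = (-293 + 105081) + 0 = 104788 + 0 = 104788)
U(I(v(6, 0))) - P = -24 - 1*104788 = -24 - 104788 = -104812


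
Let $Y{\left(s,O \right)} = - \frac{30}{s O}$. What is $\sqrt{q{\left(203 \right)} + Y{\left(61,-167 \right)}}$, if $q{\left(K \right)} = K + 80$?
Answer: $\frac{\sqrt{29368621837}}{10187} \approx 16.823$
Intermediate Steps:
$Y{\left(s,O \right)} = - \frac{30}{O s}$
$q{\left(K \right)} = 80 + K$
$\sqrt{q{\left(203 \right)} + Y{\left(61,-167 \right)}} = \sqrt{\left(80 + 203\right) - \frac{30}{\left(-167\right) 61}} = \sqrt{283 - \left(- \frac{30}{167}\right) \frac{1}{61}} = \sqrt{283 + \frac{30}{10187}} = \sqrt{\frac{2882951}{10187}} = \frac{\sqrt{29368621837}}{10187}$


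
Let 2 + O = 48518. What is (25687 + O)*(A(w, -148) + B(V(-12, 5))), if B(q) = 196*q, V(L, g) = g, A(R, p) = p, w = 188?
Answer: 61736896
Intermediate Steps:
O = 48516 (O = -2 + 48518 = 48516)
(25687 + O)*(A(w, -148) + B(V(-12, 5))) = (25687 + 48516)*(-148 + 196*5) = 74203*(-148 + 980) = 74203*832 = 61736896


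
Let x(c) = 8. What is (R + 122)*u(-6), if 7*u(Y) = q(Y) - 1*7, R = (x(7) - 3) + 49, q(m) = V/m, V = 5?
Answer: -4136/21 ≈ -196.95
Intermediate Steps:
q(m) = 5/m
R = 54 (R = (8 - 3) + 49 = 5 + 49 = 54)
u(Y) = -1 + 5/(7*Y) (u(Y) = (5/Y - 1*7)/7 = (5/Y - 7)/7 = (-7 + 5/Y)/7 = -1 + 5/(7*Y))
(R + 122)*u(-6) = (54 + 122)*((5/7 - 1*(-6))/(-6)) = 176*(-(5/7 + 6)/6) = 176*(-⅙*47/7) = 176*(-47/42) = -4136/21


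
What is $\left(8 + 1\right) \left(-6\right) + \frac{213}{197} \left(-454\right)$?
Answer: $- \frac{107340}{197} \approx -544.87$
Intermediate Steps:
$\left(8 + 1\right) \left(-6\right) + \frac{213}{197} \left(-454\right) = 9 \left(-6\right) + 213 \cdot \frac{1}{197} \left(-454\right) = -54 + \frac{213}{197} \left(-454\right) = -54 - \frac{96702}{197} = - \frac{107340}{197}$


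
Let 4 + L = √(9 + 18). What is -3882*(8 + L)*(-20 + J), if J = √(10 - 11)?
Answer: 310560 - 15528*I + 11646*√3*(20 - I) ≈ 7.1399e+5 - 35699.0*I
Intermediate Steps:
L = -4 + 3*√3 (L = -4 + √(9 + 18) = -4 + √27 = -4 + 3*√3 ≈ 1.1962)
J = I (J = √(-1) = I ≈ 1.0*I)
-3882*(8 + L)*(-20 + J) = -3882*(8 + (-4 + 3*√3))*(-20 + I) = -3882*(4 + 3*√3)*(-20 + I) = -3882*(-20 + I)*(4 + 3*√3)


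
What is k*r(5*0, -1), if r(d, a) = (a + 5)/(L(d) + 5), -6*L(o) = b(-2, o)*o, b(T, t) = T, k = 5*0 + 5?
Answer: 4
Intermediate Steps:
k = 5 (k = 0 + 5 = 5)
L(o) = o/3 (L(o) = -(-1)*o/3 = o/3)
r(d, a) = (5 + a)/(5 + d/3) (r(d, a) = (a + 5)/(d/3 + 5) = (5 + a)/(5 + d/3))
k*r(5*0, -1) = 5*(3*(5 - 1)/(15 + 5*0)) = 5*(3*4/(15 + 0)) = 5*(3*4/15) = 5*(3*(1/15)*4) = 5*(4/5) = 4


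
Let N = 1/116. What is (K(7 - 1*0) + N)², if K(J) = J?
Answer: 660969/13456 ≈ 49.121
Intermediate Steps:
N = 1/116 ≈ 0.0086207
(K(7 - 1*0) + N)² = ((7 - 1*0) + 1/116)² = ((7 + 0) + 1/116)² = (7 + 1/116)² = (813/116)² = 660969/13456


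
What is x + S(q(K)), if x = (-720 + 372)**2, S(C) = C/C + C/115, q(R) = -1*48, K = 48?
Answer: 13927027/115 ≈ 1.2110e+5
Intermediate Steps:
q(R) = -48
S(C) = 1 + C/115 (S(C) = 1 + C*(1/115) = 1 + C/115)
x = 121104 (x = (-348)**2 = 121104)
x + S(q(K)) = 121104 + (1 + (1/115)*(-48)) = 121104 + (1 - 48/115) = 121104 + 67/115 = 13927027/115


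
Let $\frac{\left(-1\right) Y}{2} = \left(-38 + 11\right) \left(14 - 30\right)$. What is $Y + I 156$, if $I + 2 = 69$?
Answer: $9588$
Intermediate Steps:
$Y = -864$ ($Y = - 2 \left(-38 + 11\right) \left(14 - 30\right) = - 2 \left(\left(-27\right) \left(-16\right)\right) = \left(-2\right) 432 = -864$)
$I = 67$ ($I = -2 + 69 = 67$)
$Y + I 156 = -864 + 67 \cdot 156 = -864 + 10452 = 9588$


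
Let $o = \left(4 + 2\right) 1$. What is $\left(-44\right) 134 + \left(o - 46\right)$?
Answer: $-5936$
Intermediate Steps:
$o = 6$ ($o = 6 \cdot 1 = 6$)
$\left(-44\right) 134 + \left(o - 46\right) = \left(-44\right) 134 + \left(6 - 46\right) = -5896 - 40 = -5936$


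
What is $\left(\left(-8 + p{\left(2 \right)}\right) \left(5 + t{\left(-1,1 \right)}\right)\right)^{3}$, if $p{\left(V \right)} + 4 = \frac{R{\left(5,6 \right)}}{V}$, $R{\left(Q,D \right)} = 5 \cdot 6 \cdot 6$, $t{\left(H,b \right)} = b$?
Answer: $102503232$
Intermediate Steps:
$R{\left(Q,D \right)} = 180$ ($R{\left(Q,D \right)} = 30 \cdot 6 = 180$)
$p{\left(V \right)} = -4 + \frac{180}{V}$
$\left(\left(-8 + p{\left(2 \right)}\right) \left(5 + t{\left(-1,1 \right)}\right)\right)^{3} = \left(\left(-8 - \left(4 - \frac{180}{2}\right)\right) \left(5 + 1\right)\right)^{3} = \left(\left(-8 + \left(-4 + 180 \cdot \frac{1}{2}\right)\right) 6\right)^{3} = \left(\left(-8 + \left(-4 + 90\right)\right) 6\right)^{3} = \left(\left(-8 + 86\right) 6\right)^{3} = \left(78 \cdot 6\right)^{3} = 468^{3} = 102503232$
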